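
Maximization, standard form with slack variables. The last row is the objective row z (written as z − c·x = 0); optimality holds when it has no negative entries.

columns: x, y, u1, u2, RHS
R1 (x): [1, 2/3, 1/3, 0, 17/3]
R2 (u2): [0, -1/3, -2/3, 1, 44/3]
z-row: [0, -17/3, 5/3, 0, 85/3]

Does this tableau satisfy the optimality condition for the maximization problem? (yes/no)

The z-row has a negative entry -17/3 in column y, so it is not optimal.

no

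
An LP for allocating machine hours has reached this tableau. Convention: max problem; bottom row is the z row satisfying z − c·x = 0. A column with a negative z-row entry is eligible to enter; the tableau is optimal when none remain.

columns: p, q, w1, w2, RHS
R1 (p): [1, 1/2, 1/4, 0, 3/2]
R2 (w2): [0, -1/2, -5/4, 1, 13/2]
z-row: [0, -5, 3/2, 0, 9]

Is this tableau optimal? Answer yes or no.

no

The z-row has a negative entry -5 in column q, so it is not optimal.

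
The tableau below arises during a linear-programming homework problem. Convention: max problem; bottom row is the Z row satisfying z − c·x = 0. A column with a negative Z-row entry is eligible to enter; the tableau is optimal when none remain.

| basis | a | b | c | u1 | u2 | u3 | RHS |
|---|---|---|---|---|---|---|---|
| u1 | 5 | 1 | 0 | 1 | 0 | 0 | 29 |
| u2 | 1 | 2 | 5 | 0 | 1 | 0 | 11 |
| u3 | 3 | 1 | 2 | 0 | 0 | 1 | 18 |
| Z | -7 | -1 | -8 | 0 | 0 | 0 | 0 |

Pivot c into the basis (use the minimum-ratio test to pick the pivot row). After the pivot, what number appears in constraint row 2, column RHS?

Ratio test on column c — row 1: entry 0 ≤ 0; row 2: 11/5 = 11/5; row 3: 18/2 = 9. Minimum is 11/5 at row 2 (u2 leaves); pivot element 5.
Divide row 2 by 5; eliminate column c from the other rows.
In the new row 2, the RHS entry is the old entry divided by the pivot: 11/5 = 11/5.

11/5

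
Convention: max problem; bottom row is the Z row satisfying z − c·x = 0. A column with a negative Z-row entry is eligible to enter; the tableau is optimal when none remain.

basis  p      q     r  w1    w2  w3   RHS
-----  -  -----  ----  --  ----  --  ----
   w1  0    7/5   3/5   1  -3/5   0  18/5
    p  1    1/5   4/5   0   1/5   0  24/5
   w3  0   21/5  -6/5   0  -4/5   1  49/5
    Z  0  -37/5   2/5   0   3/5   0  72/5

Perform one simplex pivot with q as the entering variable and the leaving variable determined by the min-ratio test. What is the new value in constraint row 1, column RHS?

1/3

Ratio test on column q — row 1: (18/5)/(7/5) = 18/7; row 2: (24/5)/(1/5) = 24; row 3: (49/5)/(21/5) = 7/3. Minimum is 7/3 at row 3 (w3 leaves); pivot element 21/5.
Divide row 3 by 21/5; eliminate column q from the other rows.
Row 1 update in column RHS: 18/5 − (7/5)·(7/3) = 1/3.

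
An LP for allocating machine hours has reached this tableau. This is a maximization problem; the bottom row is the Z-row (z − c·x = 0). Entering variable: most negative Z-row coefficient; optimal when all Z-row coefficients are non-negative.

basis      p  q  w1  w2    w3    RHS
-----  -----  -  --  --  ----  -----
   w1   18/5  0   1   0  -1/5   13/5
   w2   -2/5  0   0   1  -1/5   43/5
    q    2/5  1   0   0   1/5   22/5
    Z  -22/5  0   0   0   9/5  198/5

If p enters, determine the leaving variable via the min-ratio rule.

Column p entries and ratios — w1: (13/5)/(18/5) = 13/18; w2: -2/5 ≤ 0, skip; q: (22/5)/(2/5) = 11.
Smallest ratio is 13/18 in the row of w1, so w1 leaves.

w1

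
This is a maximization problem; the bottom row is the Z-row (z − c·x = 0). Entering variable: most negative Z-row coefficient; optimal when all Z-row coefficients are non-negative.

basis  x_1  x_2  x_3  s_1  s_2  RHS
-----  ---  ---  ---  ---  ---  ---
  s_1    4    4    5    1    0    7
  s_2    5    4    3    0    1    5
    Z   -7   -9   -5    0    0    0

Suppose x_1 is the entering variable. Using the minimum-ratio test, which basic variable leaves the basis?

s_2

Column x_1 entries and ratios — s_1: 7/4 = 7/4; s_2: 5/5 = 1.
Smallest ratio is 1 in the row of s_2, so s_2 leaves.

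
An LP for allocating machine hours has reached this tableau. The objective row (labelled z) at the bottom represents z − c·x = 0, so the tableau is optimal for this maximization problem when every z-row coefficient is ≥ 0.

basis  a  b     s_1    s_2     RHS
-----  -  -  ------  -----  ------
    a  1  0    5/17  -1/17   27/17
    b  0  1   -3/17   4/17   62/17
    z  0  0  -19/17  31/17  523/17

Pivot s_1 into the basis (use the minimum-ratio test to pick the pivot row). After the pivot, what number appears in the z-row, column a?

19/5

Ratio test on column s_1 — row 1: (27/17)/(5/17) = 27/5; row 2: entry -3/17 ≤ 0. Minimum is 27/5 at row 1 (a leaves); pivot element 5/17.
Divide row 1 by 5/17; eliminate column s_1 from the other rows.
z-row update in column a: 0 − (-19/17)·(17/5) = 19/5.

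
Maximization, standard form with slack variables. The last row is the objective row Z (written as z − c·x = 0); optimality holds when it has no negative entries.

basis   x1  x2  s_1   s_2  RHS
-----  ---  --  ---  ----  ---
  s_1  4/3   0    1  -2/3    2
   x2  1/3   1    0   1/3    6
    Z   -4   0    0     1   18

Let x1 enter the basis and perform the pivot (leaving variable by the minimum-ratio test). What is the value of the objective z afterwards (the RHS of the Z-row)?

Ratio test on column x1 — row 1: 2/(4/3) = 3/2; row 2: 6/(1/3) = 18. Minimum is 3/2 at row 1 (s_1 leaves); pivot element 4/3.
Pivot on row 1; the Z-row RHS becomes 18 − (-4)·(3/2) = 24.

24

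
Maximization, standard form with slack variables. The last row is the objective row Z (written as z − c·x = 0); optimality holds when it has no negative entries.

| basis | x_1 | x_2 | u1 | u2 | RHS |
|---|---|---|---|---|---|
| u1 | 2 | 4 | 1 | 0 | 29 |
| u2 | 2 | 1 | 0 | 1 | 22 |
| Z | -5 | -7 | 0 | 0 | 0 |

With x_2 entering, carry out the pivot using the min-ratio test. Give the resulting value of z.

Ratio test on column x_2 — row 1: 29/4 = 29/4; row 2: 22/1 = 22. Minimum is 29/4 at row 1 (u1 leaves); pivot element 4.
Pivot on row 1; the Z-row RHS becomes 0 − (-7)·(29/4) = 203/4.

203/4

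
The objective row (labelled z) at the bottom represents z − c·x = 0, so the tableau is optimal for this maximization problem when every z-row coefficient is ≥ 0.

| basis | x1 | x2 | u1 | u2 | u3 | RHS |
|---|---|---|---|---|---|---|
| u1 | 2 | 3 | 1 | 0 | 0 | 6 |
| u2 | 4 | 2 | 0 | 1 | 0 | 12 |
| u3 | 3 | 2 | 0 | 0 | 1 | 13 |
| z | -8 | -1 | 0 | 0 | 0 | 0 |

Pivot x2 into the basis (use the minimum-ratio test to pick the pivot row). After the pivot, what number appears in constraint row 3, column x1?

5/3

Ratio test on column x2 — row 1: 6/3 = 2; row 2: 12/2 = 6; row 3: 13/2 = 13/2. Minimum is 2 at row 1 (u1 leaves); pivot element 3.
Divide row 1 by 3; eliminate column x2 from the other rows.
Row 3 update in column x1: 3 − 2·(2/3) = 5/3.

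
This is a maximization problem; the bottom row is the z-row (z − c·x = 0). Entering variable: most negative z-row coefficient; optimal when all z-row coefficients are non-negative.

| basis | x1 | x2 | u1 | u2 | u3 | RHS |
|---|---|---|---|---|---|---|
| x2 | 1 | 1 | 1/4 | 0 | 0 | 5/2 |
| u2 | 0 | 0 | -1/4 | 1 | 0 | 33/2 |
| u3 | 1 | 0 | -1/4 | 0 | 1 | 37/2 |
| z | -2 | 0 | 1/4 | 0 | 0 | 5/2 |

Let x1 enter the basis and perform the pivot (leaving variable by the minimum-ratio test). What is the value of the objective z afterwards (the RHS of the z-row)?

Ratio test on column x1 — row 1: (5/2)/1 = 5/2; row 2: entry 0 ≤ 0; row 3: (37/2)/1 = 37/2. Minimum is 5/2 at row 1 (x2 leaves); pivot element 1.
Pivot on row 1; the z-row RHS becomes 5/2 − (-2)·(5/2) = 15/2.

15/2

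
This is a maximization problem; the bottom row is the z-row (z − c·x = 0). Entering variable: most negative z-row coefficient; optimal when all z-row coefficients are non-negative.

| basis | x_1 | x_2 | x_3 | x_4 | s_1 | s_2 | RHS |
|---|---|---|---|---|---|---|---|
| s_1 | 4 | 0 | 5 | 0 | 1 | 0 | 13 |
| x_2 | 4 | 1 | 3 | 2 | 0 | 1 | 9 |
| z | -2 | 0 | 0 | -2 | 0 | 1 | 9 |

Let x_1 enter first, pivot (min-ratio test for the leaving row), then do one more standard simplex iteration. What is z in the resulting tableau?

18

Ratio test on column x_1 — row 1: 13/4 = 13/4; row 2: 9/4 = 9/4. Minimum is 9/4 at row 2 (x_2 leaves); pivot element 4.
Pivot on row 2; the z-row RHS becomes 9 − (-2)·(9/4) = 27/2.
Next entering variable (most negative z-row entry -1): x_4.
Ratio test on column x_4 — row 1: entry -2 ≤ 0; row 2: (9/4)/(1/2) = 9/2. Minimum is 9/2 at row 2 (x_1 leaves); pivot element 1/2.
After the second pivot the z-row RHS is 27/2 − (-1)·(9/2) = 18.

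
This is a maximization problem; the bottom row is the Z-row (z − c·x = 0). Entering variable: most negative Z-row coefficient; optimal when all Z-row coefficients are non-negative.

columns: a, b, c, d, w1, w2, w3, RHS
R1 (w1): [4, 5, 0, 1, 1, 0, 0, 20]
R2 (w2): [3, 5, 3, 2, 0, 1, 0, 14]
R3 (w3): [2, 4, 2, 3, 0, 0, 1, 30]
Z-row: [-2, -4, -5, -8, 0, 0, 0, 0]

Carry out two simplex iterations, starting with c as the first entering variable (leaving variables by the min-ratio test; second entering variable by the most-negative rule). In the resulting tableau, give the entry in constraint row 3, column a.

-5/2

Ratio test on column c — row 1: entry 0 ≤ 0; row 2: 14/3 = 14/3; row 3: 30/2 = 15. Minimum is 14/3 at row 2 (w2 leaves); pivot element 3.
Divide row 2 by 3; eliminate column c from the other rows.
Second iteration: most negative Z-row entry is -14/3 in column d, so d enters.
Ratio test on column d — row 1: 20/1 = 20; row 2: (14/3)/(2/3) = 7; row 3: (62/3)/(5/3) = 62/5. Minimum is 7 at row 2 (c leaves); pivot element 2/3.
Divide row 2 by 2/3; eliminate column d from the other rows.
After both pivots, the entry at constraint row 3, column a is -5/2.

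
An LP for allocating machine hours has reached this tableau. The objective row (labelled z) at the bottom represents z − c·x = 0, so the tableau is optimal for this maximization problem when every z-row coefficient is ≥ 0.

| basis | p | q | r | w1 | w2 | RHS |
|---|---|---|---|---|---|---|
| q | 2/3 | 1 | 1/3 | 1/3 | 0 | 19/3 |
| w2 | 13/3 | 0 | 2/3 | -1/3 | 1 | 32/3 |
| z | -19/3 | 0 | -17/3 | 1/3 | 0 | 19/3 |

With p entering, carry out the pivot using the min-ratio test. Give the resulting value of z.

Ratio test on column p — row 1: (19/3)/(2/3) = 19/2; row 2: (32/3)/(13/3) = 32/13. Minimum is 32/13 at row 2 (w2 leaves); pivot element 13/3.
Pivot on row 2; the z-row RHS becomes 19/3 − (-19/3)·(32/13) = 285/13.

285/13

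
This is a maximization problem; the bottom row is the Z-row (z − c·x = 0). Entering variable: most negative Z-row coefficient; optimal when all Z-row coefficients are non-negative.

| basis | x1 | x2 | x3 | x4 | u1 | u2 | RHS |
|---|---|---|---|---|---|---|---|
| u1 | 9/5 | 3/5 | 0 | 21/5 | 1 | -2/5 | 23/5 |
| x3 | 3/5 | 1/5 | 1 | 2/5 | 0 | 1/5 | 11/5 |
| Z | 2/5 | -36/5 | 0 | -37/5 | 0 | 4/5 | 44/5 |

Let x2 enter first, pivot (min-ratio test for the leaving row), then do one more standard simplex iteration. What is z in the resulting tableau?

Ratio test on column x2 — row 1: (23/5)/(3/5) = 23/3; row 2: (11/5)/(1/5) = 11. Minimum is 23/3 at row 1 (u1 leaves); pivot element 3/5.
Pivot on row 1; the Z-row RHS becomes 44/5 − (-36/5)·(23/3) = 64.
Next entering variable (most negative Z-row entry -4): u2.
Ratio test on column u2 — row 1: entry -2/3 ≤ 0; row 2: (2/3)/(1/3) = 2. Minimum is 2 at row 2 (x3 leaves); pivot element 1/3.
After the second pivot the Z-row RHS is 64 − (-4)·2 = 72.

72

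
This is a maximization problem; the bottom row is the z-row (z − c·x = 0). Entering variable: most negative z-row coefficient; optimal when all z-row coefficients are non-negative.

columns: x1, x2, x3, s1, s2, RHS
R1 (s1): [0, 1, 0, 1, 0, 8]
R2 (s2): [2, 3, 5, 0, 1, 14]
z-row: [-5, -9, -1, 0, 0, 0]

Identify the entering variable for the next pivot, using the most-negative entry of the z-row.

x2

Negative z-row entries: x1: -5, x2: -9, x3: -1.
The most negative is -9 in column x2, so x2 enters.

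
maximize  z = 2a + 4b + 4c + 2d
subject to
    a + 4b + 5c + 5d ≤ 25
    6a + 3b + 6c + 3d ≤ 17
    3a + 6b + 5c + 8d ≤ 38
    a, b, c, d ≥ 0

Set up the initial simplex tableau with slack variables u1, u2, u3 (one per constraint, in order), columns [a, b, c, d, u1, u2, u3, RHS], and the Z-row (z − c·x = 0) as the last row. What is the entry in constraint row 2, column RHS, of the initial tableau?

The RHS of constraint 2 is b_2 = 17.

17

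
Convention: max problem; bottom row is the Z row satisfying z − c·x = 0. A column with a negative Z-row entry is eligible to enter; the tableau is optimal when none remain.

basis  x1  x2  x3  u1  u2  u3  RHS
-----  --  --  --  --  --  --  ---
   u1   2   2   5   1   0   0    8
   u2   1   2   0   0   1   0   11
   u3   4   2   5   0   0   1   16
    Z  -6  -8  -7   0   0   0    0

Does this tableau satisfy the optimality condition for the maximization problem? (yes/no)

The Z-row has a negative entry -8 in column x2, so it is not optimal.

no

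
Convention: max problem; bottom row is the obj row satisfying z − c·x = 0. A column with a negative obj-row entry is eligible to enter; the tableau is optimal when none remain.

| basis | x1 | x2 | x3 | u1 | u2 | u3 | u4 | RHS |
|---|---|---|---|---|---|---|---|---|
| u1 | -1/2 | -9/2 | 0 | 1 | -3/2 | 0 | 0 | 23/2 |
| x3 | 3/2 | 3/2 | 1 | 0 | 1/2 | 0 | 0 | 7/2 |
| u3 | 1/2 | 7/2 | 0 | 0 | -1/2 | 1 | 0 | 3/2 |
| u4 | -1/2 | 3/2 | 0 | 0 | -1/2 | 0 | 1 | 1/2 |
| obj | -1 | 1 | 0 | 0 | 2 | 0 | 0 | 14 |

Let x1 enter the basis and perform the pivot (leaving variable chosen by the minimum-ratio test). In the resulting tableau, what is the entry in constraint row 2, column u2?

1/3

Ratio test on column x1 — row 1: entry -1/2 ≤ 0; row 2: (7/2)/(3/2) = 7/3; row 3: (3/2)/(1/2) = 3; row 4: entry -1/2 ≤ 0. Minimum is 7/3 at row 2 (x3 leaves); pivot element 3/2.
Divide row 2 by 3/2; eliminate column x1 from the other rows.
In the new row 2, the u2 entry is the old entry divided by the pivot: (1/2)/(3/2) = 1/3.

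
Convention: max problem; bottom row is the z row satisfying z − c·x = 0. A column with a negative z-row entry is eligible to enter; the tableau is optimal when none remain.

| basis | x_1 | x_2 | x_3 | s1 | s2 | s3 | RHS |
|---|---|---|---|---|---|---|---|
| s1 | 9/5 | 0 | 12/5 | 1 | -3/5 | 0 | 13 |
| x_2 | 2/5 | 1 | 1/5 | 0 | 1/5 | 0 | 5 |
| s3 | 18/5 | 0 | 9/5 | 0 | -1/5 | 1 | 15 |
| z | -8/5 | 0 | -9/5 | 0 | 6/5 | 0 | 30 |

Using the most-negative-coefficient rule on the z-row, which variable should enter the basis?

x_3

Negative z-row entries: x_1: -8/5, x_3: -9/5.
The most negative is -9/5 in column x_3, so x_3 enters.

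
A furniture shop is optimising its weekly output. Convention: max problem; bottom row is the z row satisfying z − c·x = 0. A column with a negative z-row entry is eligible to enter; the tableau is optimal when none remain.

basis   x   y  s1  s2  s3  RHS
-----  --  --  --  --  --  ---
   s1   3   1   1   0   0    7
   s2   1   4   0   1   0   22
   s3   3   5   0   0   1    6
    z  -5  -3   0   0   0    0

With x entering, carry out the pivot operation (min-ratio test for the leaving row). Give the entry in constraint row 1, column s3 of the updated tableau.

Ratio test on column x — row 1: 7/3 = 7/3; row 2: 22/1 = 22; row 3: 6/3 = 2. Minimum is 2 at row 3 (s3 leaves); pivot element 3.
Divide row 3 by 3; eliminate column x from the other rows.
Row 1 update in column s3: 0 − 3·(1/3) = -1.

-1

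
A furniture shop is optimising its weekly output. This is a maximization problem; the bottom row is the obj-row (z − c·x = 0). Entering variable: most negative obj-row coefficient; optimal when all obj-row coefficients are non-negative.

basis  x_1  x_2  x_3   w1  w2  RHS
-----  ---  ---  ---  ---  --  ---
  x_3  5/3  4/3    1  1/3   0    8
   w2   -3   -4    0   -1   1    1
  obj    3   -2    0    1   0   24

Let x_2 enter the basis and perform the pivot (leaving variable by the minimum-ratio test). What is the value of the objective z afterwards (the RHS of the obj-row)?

Ratio test on column x_2 — row 1: 8/(4/3) = 6; row 2: entry -4 ≤ 0. Minimum is 6 at row 1 (x_3 leaves); pivot element 4/3.
Pivot on row 1; the obj-row RHS becomes 24 − (-2)·6 = 36.

36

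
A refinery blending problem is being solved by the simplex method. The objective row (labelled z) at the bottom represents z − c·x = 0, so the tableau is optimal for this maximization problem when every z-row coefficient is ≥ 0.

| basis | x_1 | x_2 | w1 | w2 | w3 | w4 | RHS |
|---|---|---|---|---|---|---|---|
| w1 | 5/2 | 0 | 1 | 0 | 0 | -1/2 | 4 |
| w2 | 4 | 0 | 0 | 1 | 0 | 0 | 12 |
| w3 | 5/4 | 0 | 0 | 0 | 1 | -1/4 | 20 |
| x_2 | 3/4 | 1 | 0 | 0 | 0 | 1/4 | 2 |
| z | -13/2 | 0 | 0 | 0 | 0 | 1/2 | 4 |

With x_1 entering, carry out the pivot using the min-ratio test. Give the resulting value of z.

72/5

Ratio test on column x_1 — row 1: 4/(5/2) = 8/5; row 2: 12/4 = 3; row 3: 20/(5/4) = 16; row 4: 2/(3/4) = 8/3. Minimum is 8/5 at row 1 (w1 leaves); pivot element 5/2.
Pivot on row 1; the z-row RHS becomes 4 − (-13/2)·(8/5) = 72/5.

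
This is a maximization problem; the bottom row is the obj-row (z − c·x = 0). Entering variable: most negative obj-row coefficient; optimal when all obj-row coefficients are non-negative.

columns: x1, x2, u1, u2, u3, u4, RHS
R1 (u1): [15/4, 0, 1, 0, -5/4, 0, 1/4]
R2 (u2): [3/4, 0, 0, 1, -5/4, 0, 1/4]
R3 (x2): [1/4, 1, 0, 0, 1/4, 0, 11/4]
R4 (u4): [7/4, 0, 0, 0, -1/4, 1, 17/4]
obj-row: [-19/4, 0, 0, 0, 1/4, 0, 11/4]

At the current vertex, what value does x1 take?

0

x1 is not in the basis, so in the current basic feasible solution x1 = 0.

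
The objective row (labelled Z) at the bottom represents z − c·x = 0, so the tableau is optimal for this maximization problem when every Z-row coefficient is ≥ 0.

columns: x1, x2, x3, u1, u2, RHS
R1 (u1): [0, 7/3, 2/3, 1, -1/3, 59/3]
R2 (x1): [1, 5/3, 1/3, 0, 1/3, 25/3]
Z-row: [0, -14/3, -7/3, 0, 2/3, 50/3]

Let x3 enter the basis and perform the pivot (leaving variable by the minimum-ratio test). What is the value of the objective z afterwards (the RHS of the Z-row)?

Ratio test on column x3 — row 1: (59/3)/(2/3) = 59/2; row 2: (25/3)/(1/3) = 25. Minimum is 25 at row 2 (x1 leaves); pivot element 1/3.
Pivot on row 2; the Z-row RHS becomes 50/3 − (-7/3)·25 = 75.

75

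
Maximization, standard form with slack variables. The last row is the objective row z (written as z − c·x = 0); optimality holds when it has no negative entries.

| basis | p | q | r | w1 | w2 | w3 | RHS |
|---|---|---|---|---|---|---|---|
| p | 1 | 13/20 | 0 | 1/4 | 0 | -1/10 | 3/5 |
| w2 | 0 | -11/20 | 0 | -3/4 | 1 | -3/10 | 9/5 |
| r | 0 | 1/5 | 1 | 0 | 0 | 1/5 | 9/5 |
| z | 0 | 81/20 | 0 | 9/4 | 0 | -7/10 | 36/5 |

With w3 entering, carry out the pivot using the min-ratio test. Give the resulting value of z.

27/2

Ratio test on column w3 — row 1: entry -1/10 ≤ 0; row 2: entry -3/10 ≤ 0; row 3: (9/5)/(1/5) = 9. Minimum is 9 at row 3 (r leaves); pivot element 1/5.
Pivot on row 3; the z-row RHS becomes 36/5 − (-7/10)·9 = 27/2.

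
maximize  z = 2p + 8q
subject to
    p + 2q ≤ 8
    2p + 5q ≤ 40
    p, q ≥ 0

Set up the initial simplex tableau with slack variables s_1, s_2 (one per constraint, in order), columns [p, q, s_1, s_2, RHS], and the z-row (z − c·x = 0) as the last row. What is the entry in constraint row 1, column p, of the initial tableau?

1

Constraint 1 has coefficient 1 on p.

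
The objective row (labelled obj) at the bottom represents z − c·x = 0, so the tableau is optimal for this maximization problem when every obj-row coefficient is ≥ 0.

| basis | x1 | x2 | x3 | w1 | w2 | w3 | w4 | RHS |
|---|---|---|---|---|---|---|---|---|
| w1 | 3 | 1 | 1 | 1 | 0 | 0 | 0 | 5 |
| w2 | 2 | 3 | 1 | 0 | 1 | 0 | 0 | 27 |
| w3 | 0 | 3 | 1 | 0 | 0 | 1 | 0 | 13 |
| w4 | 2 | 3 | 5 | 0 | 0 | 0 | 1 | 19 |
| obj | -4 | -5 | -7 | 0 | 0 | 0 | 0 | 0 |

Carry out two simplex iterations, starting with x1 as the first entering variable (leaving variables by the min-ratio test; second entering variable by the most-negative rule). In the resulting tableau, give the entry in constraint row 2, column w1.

Ratio test on column x1 — row 1: 5/3 = 5/3; row 2: 27/2 = 27/2; row 3: entry 0 ≤ 0; row 4: 19/2 = 19/2. Minimum is 5/3 at row 1 (w1 leaves); pivot element 3.
Divide row 1 by 3; eliminate column x1 from the other rows.
Second iteration: most negative obj-row entry is -17/3 in column x3, so x3 enters.
Ratio test on column x3 — row 1: (5/3)/(1/3) = 5; row 2: (71/3)/(1/3) = 71; row 3: 13/1 = 13; row 4: (47/3)/(13/3) = 47/13. Minimum is 47/13 at row 4 (w4 leaves); pivot element 13/3.
Divide row 4 by 13/3; eliminate column x3 from the other rows.
After both pivots, the entry at constraint row 2, column w1 is -8/13.

-8/13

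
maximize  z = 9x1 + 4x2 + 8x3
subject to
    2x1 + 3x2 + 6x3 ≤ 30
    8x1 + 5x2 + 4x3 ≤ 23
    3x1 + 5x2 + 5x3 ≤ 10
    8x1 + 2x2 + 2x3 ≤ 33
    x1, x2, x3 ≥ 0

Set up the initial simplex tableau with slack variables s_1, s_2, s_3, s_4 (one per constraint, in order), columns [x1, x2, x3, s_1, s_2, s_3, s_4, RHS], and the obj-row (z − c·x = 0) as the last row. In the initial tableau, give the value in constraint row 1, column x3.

6

Constraint 1 has coefficient 6 on x3.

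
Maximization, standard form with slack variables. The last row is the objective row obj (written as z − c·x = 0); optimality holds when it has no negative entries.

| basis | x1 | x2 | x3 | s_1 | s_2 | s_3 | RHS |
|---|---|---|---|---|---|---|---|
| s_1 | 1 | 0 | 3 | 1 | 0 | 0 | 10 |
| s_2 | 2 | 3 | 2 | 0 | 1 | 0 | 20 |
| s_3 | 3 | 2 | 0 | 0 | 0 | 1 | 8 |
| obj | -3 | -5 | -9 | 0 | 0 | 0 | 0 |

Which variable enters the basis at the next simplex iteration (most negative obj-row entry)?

x3

Negative obj-row entries: x1: -3, x2: -5, x3: -9.
The most negative is -9 in column x3, so x3 enters.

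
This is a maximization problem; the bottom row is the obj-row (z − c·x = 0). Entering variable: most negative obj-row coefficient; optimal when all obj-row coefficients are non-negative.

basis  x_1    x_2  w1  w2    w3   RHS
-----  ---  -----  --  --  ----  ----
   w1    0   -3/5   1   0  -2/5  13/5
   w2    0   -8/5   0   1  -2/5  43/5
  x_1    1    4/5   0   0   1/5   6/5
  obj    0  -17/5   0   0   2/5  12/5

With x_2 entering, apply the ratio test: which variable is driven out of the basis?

Column x_2 entries and ratios — w1: -3/5 ≤ 0, skip; w2: -8/5 ≤ 0, skip; x_1: (6/5)/(4/5) = 3/2.
Smallest ratio is 3/2 in the row of x_1, so x_1 leaves.

x_1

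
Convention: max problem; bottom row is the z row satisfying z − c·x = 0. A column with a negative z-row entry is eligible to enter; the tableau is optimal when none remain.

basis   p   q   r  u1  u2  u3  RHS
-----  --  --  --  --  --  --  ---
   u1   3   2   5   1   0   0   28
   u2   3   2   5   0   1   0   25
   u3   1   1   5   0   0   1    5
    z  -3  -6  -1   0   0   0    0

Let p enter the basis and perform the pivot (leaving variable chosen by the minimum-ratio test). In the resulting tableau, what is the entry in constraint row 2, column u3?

-3

Ratio test on column p — row 1: 28/3 = 28/3; row 2: 25/3 = 25/3; row 3: 5/1 = 5. Minimum is 5 at row 3 (u3 leaves); pivot element 1.
Divide row 3 by 1; eliminate column p from the other rows.
Row 2 update in column u3: 0 − 3·1 = -3.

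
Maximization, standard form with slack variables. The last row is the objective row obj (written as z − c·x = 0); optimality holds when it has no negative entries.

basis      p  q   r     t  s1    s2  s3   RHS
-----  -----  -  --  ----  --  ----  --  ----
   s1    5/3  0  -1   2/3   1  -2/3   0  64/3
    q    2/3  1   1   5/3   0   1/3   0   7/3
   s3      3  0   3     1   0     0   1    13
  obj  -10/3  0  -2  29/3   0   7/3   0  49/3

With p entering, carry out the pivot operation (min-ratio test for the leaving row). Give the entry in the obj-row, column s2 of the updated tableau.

Ratio test on column p — row 1: (64/3)/(5/3) = 64/5; row 2: (7/3)/(2/3) = 7/2; row 3: 13/3 = 13/3. Minimum is 7/2 at row 2 (q leaves); pivot element 2/3.
Divide row 2 by 2/3; eliminate column p from the other rows.
obj-row update in column s2: 7/3 − (-10/3)·(1/2) = 4.

4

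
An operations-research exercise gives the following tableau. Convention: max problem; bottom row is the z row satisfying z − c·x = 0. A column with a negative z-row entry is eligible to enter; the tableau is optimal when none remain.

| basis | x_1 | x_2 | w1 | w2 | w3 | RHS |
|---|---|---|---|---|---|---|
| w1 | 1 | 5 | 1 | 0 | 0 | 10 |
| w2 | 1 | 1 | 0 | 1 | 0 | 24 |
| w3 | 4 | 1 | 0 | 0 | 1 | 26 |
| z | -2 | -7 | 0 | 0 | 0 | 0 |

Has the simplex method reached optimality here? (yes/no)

no

The z-row has a negative entry -7 in column x_2, so it is not optimal.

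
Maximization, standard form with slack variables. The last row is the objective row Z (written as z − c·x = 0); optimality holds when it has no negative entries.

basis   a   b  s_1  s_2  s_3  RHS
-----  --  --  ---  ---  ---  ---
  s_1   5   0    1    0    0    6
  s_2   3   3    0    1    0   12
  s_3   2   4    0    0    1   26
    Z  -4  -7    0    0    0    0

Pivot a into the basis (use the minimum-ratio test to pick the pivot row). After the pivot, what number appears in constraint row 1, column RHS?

Ratio test on column a — row 1: 6/5 = 6/5; row 2: 12/3 = 4; row 3: 26/2 = 13. Minimum is 6/5 at row 1 (s_1 leaves); pivot element 5.
Divide row 1 by 5; eliminate column a from the other rows.
In the new row 1, the RHS entry is the old entry divided by the pivot: 6/5 = 6/5.

6/5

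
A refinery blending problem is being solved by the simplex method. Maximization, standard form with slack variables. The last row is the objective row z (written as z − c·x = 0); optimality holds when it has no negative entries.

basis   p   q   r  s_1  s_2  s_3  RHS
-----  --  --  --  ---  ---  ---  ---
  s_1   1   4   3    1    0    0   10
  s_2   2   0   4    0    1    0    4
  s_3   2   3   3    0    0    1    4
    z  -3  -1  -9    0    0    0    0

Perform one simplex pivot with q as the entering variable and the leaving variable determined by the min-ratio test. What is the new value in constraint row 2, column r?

4

Ratio test on column q — row 1: 10/4 = 5/2; row 2: entry 0 ≤ 0; row 3: 4/3 = 4/3. Minimum is 4/3 at row 3 (s_3 leaves); pivot element 3.
Divide row 3 by 3; eliminate column q from the other rows.
Row 2 update in column r: 4 − 0·1 = 4.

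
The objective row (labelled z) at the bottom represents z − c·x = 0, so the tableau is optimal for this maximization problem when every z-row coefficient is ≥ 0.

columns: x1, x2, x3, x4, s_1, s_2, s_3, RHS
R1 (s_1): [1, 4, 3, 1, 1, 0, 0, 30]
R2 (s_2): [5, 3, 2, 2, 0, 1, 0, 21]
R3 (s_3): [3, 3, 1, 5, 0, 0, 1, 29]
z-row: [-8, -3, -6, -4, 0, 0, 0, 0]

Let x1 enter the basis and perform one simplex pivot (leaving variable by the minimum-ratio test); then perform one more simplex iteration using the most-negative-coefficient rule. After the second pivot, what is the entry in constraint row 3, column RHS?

239/13

Ratio test on column x1 — row 1: 30/1 = 30; row 2: 21/5 = 21/5; row 3: 29/3 = 29/3. Minimum is 21/5 at row 2 (s_2 leaves); pivot element 5.
Divide row 2 by 5; eliminate column x1 from the other rows.
Second iteration: most negative z-row entry is -14/5 in column x3, so x3 enters.
Ratio test on column x3 — row 1: (129/5)/(13/5) = 129/13; row 2: (21/5)/(2/5) = 21/2; row 3: entry -1/5 ≤ 0. Minimum is 129/13 at row 1 (s_1 leaves); pivot element 13/5.
Divide row 1 by 13/5; eliminate column x3 from the other rows.
After both pivots, the entry at constraint row 3, column RHS is 239/13.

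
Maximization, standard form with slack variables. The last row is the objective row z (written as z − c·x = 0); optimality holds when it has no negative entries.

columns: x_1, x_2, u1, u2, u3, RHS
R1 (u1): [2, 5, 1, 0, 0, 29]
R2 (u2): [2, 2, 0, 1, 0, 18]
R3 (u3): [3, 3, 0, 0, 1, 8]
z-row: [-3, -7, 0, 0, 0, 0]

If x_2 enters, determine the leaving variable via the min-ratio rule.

Column x_2 entries and ratios — u1: 29/5 = 29/5; u2: 18/2 = 9; u3: 8/3 = 8/3.
Smallest ratio is 8/3 in the row of u3, so u3 leaves.

u3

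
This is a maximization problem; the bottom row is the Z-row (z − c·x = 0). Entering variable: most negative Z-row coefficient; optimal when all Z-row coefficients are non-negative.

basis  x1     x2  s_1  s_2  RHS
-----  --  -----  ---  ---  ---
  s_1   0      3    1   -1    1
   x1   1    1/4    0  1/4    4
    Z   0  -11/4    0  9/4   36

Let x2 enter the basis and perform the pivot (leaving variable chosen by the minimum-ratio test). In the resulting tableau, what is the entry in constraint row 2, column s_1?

Ratio test on column x2 — row 1: 1/3 = 1/3; row 2: 4/(1/4) = 16. Minimum is 1/3 at row 1 (s_1 leaves); pivot element 3.
Divide row 1 by 3; eliminate column x2 from the other rows.
Row 2 update in column s_1: 0 − (1/4)·(1/3) = -1/12.

-1/12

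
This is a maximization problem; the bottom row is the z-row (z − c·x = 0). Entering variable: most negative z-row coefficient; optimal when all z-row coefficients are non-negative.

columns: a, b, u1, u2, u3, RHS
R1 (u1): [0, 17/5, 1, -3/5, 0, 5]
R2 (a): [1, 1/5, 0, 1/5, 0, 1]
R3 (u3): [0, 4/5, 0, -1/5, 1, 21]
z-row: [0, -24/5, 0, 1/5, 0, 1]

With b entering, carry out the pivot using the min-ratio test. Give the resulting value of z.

Ratio test on column b — row 1: 5/(17/5) = 25/17; row 2: 1/(1/5) = 5; row 3: 21/(4/5) = 105/4. Minimum is 25/17 at row 1 (u1 leaves); pivot element 17/5.
Pivot on row 1; the z-row RHS becomes 1 − (-24/5)·(25/17) = 137/17.

137/17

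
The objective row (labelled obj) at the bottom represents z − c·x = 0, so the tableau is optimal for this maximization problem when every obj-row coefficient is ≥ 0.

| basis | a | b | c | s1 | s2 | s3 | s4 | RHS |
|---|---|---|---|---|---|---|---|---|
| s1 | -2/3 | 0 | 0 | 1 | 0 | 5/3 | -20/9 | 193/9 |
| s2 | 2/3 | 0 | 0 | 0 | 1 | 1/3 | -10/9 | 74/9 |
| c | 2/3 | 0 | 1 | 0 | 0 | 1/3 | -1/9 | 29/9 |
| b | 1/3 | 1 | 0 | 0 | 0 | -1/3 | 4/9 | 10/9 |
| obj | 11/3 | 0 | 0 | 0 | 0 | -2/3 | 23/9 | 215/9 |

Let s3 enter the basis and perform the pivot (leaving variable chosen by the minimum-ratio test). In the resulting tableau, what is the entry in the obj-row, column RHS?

91/3

Ratio test on column s3 — row 1: (193/9)/(5/3) = 193/15; row 2: (74/9)/(1/3) = 74/3; row 3: (29/9)/(1/3) = 29/3; row 4: entry -1/3 ≤ 0. Minimum is 29/3 at row 3 (c leaves); pivot element 1/3.
Divide row 3 by 1/3; eliminate column s3 from the other rows.
obj-row update in column RHS: 215/9 − (-2/3)·(29/3) = 91/3.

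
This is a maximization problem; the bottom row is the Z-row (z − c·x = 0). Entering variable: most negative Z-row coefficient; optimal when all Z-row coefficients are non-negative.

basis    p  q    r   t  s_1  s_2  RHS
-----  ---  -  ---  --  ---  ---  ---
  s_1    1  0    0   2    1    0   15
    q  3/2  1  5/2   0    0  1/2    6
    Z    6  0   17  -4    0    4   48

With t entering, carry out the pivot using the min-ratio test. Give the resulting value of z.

78

Ratio test on column t — row 1: 15/2 = 15/2; row 2: entry 0 ≤ 0. Minimum is 15/2 at row 1 (s_1 leaves); pivot element 2.
Pivot on row 1; the Z-row RHS becomes 48 − (-4)·(15/2) = 78.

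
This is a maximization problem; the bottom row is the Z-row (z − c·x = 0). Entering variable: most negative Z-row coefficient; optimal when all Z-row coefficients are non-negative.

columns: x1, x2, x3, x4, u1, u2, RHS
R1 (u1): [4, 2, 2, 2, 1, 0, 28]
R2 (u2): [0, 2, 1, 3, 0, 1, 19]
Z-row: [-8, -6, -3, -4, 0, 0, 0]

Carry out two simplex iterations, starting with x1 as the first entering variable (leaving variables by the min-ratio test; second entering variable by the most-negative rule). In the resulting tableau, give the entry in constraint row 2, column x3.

1/2

Ratio test on column x1 — row 1: 28/4 = 7; row 2: entry 0 ≤ 0. Minimum is 7 at row 1 (u1 leaves); pivot element 4.
Divide row 1 by 4; eliminate column x1 from the other rows.
Second iteration: most negative Z-row entry is -2 in column x2, so x2 enters.
Ratio test on column x2 — row 1: 7/(1/2) = 14; row 2: 19/2 = 19/2. Minimum is 19/2 at row 2 (u2 leaves); pivot element 2.
Divide row 2 by 2; eliminate column x2 from the other rows.
After both pivots, the entry at constraint row 2, column x3 is 1/2.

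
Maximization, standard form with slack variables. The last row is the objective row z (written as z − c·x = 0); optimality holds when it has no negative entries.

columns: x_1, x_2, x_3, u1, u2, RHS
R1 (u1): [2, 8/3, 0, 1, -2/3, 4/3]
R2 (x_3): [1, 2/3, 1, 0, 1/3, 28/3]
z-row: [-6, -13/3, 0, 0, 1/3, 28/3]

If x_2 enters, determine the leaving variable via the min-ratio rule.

u1

Column x_2 entries and ratios — u1: (4/3)/(8/3) = 1/2; x_3: (28/3)/(2/3) = 14.
Smallest ratio is 1/2 in the row of u1, so u1 leaves.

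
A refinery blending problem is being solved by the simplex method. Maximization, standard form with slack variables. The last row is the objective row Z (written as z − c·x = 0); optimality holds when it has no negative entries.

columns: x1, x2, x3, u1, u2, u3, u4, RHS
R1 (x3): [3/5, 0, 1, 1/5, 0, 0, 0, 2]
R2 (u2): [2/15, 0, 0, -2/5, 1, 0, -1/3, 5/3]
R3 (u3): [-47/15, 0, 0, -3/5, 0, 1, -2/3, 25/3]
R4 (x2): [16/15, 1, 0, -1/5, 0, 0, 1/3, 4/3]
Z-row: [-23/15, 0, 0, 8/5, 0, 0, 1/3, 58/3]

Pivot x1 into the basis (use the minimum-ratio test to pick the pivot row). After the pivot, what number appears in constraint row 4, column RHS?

Ratio test on column x1 — row 1: 2/(3/5) = 10/3; row 2: (5/3)/(2/15) = 25/2; row 3: entry -47/15 ≤ 0; row 4: (4/3)/(16/15) = 5/4. Minimum is 5/4 at row 4 (x2 leaves); pivot element 16/15.
Divide row 4 by 16/15; eliminate column x1 from the other rows.
In the new row 4, the RHS entry is the old entry divided by the pivot: (4/3)/(16/15) = 5/4.

5/4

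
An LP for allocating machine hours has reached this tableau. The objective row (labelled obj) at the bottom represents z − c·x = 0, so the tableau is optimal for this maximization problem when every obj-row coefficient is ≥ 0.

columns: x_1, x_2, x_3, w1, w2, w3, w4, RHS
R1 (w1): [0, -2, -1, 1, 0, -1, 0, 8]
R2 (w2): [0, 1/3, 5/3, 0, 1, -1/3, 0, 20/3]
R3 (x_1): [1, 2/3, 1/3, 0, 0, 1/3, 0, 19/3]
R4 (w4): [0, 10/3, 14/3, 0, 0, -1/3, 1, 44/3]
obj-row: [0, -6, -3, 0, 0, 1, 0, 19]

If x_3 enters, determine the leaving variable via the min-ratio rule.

w4

Column x_3 entries and ratios — w1: -1 ≤ 0, skip; w2: (20/3)/(5/3) = 4; x_1: (19/3)/(1/3) = 19; w4: (44/3)/(14/3) = 22/7.
Smallest ratio is 22/7 in the row of w4, so w4 leaves.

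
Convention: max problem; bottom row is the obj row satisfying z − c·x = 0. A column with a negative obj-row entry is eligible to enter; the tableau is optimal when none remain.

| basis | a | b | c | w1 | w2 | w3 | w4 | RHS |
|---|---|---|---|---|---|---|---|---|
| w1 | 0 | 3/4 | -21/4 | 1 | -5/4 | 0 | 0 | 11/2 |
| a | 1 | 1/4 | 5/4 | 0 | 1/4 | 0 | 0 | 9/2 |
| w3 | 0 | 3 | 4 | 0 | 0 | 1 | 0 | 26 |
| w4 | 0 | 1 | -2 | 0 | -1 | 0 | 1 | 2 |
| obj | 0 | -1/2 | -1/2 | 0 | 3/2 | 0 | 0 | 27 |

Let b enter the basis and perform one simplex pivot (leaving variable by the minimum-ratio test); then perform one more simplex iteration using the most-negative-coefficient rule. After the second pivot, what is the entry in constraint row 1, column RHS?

23/2

Ratio test on column b — row 1: (11/2)/(3/4) = 22/3; row 2: (9/2)/(1/4) = 18; row 3: 26/3 = 26/3; row 4: 2/1 = 2. Minimum is 2 at row 4 (w4 leaves); pivot element 1.
Divide row 4 by 1; eliminate column b from the other rows.
Second iteration: most negative obj-row entry is -3/2 in column c, so c enters.
Ratio test on column c — row 1: entry -15/4 ≤ 0; row 2: 4/(7/4) = 16/7; row 3: 20/10 = 2; row 4: entry -2 ≤ 0. Minimum is 2 at row 3 (w3 leaves); pivot element 10.
Divide row 3 by 10; eliminate column c from the other rows.
After both pivots, the entry at constraint row 1, column RHS is 23/2.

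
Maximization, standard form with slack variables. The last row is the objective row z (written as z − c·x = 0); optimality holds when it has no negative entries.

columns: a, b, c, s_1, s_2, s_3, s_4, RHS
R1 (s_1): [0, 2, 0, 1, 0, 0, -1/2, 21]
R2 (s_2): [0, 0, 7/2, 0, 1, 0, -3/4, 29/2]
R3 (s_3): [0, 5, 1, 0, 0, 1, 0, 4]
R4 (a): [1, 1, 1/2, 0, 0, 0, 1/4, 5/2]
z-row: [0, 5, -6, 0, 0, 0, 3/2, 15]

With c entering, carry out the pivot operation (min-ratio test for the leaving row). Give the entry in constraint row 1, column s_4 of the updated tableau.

Ratio test on column c — row 1: entry 0 ≤ 0; row 2: (29/2)/(7/2) = 29/7; row 3: 4/1 = 4; row 4: (5/2)/(1/2) = 5. Minimum is 4 at row 3 (s_3 leaves); pivot element 1.
Divide row 3 by 1; eliminate column c from the other rows.
Row 1 update in column s_4: -1/2 − 0·0 = -1/2.

-1/2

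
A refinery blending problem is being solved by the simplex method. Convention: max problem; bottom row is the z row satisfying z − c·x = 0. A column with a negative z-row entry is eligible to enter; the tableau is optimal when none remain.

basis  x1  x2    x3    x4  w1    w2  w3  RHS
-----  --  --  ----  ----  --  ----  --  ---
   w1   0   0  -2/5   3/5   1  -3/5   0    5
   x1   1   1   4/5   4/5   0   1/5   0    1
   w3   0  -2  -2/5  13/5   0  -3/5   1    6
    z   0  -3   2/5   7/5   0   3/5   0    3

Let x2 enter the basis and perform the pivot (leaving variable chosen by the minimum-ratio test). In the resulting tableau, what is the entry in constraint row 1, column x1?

Ratio test on column x2 — row 1: entry 0 ≤ 0; row 2: 1/1 = 1; row 3: entry -2 ≤ 0. Minimum is 1 at row 2 (x1 leaves); pivot element 1.
Divide row 2 by 1; eliminate column x2 from the other rows.
Row 1 update in column x1: 0 − 0·1 = 0.

0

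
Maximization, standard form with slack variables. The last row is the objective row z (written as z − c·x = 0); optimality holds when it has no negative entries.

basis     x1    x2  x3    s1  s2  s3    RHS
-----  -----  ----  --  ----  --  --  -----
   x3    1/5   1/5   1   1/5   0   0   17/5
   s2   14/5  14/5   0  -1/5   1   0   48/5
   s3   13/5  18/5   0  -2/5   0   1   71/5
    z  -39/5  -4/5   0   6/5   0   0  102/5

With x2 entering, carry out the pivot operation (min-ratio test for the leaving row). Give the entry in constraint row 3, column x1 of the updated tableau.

-1

Ratio test on column x2 — row 1: (17/5)/(1/5) = 17; row 2: (48/5)/(14/5) = 24/7; row 3: (71/5)/(18/5) = 71/18. Minimum is 24/7 at row 2 (s2 leaves); pivot element 14/5.
Divide row 2 by 14/5; eliminate column x2 from the other rows.
Row 3 update in column x1: 13/5 − (18/5)·1 = -1.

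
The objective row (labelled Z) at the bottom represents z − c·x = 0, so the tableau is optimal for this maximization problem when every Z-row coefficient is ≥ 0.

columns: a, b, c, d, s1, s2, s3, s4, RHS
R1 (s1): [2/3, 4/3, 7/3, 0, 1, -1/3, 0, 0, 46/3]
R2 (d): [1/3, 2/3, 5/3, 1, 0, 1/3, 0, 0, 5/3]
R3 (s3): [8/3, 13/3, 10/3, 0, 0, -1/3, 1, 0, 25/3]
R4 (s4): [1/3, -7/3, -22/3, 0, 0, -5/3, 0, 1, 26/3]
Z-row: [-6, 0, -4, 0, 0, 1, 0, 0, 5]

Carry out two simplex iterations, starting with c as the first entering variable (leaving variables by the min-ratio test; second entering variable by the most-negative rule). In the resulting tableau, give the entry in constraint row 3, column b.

Ratio test on column c — row 1: (46/3)/(7/3) = 46/7; row 2: (5/3)/(5/3) = 1; row 3: (25/3)/(10/3) = 5/2; row 4: entry -22/3 ≤ 0. Minimum is 1 at row 2 (d leaves); pivot element 5/3.
Divide row 2 by 5/3; eliminate column c from the other rows.
Second iteration: most negative Z-row entry is -26/5 in column a, so a enters.
Ratio test on column a — row 1: 13/(1/5) = 65; row 2: 1/(1/5) = 5; row 3: 5/2 = 5/2; row 4: 16/(9/5) = 80/9. Minimum is 5/2 at row 3 (s3 leaves); pivot element 2.
Divide row 3 by 2; eliminate column a from the other rows.
After both pivots, the entry at constraint row 3, column b is 3/2.

3/2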